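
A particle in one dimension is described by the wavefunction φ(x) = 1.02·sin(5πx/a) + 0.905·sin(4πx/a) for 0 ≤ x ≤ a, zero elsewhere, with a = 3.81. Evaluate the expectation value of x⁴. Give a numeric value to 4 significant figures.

8.880

⟨x⁴⟩ = ∫ x⁴·|φ|² dx / ∫|φ|² dx (integrals over the domain).
On 0 ≤ x ≤ a (j ≠ l): ∫sin²(jπx/a) dx = a/2, ∫sin(jπx/a)·sin(lπx/a) dx = 0; diagonal moments ∫x·sin²(jπx/a) dx = a²/4, ∫x²·sin²(jπx/a) dx = a³·(1/6 − 1/(4j²π²)); cross terms ∫x·sin(jπx/a)·sin(lπx/a) dx = 0 for j + l even and −4jla²/(π²(j² − l²)²) for j + l odd, ∫x²·sin(jπx/a)·sin(lπx/a) dx = (−1)^(j+l)·4jla³/(π²(j² − l²)²); higher powers the same way via product-to-sum and parts.
State is unnormalized: ∫|φ|² dx = 3.5422, and ∫φ*·x⁴·φ dx = 31.456, so ⟨x⁴⟩ = 31.456 / 3.5422.
⟨x⁴⟩ = 8.8802.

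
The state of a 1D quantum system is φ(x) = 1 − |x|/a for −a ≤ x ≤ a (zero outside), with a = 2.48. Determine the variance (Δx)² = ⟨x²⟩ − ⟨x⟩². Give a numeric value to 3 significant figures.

Compute ⟨x⟩ and ⟨x²⟩ separately, then (Δx)² = ⟨x²⟩ − ⟨x⟩².
φ is even, so ∫ over [−a, a] = 2∫₀ᵃ with φ = 1 − x/a there: ∫₀ᵃ (1 − x/a)² dx = a/3, ∫₀ᵃ x²(1 − x/a)² dx = a³/30, ∫₀ᵃ x⁴(1 − x/a)² dx = a⁵/105.
Normalization: ∫|φ|² dx = 1.6533.
⟨x⟩ = 0.0000 and ⟨x²⟩ = 0.61504.
(Δx)² = 0.61504 − (0.0000)² = 0.61504.

0.615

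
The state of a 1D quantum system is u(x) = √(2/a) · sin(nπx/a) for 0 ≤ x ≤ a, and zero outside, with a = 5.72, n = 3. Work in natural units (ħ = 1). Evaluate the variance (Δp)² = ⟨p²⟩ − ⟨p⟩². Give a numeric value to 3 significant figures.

2.71

Compute ⟨p⟩ and ⟨p²⟩ separately; (Δp)² = ⟨p²⟩ − ⟨p⟩².
d/dx sin(nπx/a) = (nπ/a)·cos(nπx/a) and d²/dx² sin(nπx/a) = −(nπ/a)²·sin(nπx/a); on 0 ≤ x ≤ a, ∫sin²(nπx/a) dx = a/2 and ∫sin(nπx/a)·cos(nπx/a) dx = 0.
⟨p⟩ = 0.0000 and ⟨p²⟩ = 2.7149.
(Δp)² = 2.7149 − (0.0000)² = 2.7149.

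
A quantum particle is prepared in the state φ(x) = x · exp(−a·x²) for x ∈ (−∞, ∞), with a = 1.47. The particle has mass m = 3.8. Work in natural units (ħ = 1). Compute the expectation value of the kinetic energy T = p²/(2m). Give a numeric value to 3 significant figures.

T = −(ħ²/2m) d²/dx², so ⟨T⟩ = −(ħ²/2m) ∫ φ*·φ'' dx / ∫|φ|² dx; with m = 3.8.
Expand each integrand as polynomial × e^(−2ax²) and use ∫x^(2j)·e^(−2ax²) dx = (2j−1)!!/(4a)^j · √(π/(2a)), odd powers → 0; here √(π/(2a)) = 1.0337. Differentiate with the product rule, d/dx e^(−ax²) = −2ax·e^(−ax²).
State is unnormalized: ∫|φ|² dx = 0.17580, and ∫φ*·(−ħ²/2m · φ'') dx = 0.10201, so ⟨T⟩ = 0.10201 / 0.17580.
⟨T⟩ = 0.58026.

0.580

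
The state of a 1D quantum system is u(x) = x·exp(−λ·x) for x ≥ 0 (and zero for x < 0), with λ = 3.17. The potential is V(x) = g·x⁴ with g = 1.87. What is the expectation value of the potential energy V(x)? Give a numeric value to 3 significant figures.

⟨V⟩ = ∫ V(x)·|u|² dx / ∫|u|² dx.
Every integrand reduces to terms xʲ·e^(−2λx) on [0, ∞); use ∫₀^∞ xʲ·e^(−2λx) dx = j!/(2λ)^(j+1).
State is unnormalized: ∫|u|² dx = 0.0078481, and ∫u*·V(x)·u dx = 0.0032700, so ⟨V⟩ = 0.0032700 / 0.0078481.
⟨V⟩ = 0.41667.

0.417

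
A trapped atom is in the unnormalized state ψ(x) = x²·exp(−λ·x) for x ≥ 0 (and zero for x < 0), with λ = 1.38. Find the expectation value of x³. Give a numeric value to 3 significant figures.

⟨x³⟩ = ∫ x³·|ψ|² dx / ∫|ψ|² dx (integrals over the domain).
Every integrand reduces to terms xʲ·e^(−2λx) on [0, ∞); use ∫₀^∞ xʲ·e^(−2λx) dx = j!/(2λ)^(j+1).
State is unnormalized: ∫|ψ|² dx = 0.14985, and ∫ψ*·x³·ψ dx = 1.4968, so ⟨x³⟩ = 1.4968 / 0.14985.
⟨x³⟩ = 9.9883.

9.99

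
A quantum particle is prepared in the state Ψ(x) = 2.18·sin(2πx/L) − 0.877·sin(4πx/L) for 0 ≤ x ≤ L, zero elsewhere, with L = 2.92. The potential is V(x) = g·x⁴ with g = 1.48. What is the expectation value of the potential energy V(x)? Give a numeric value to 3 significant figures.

13.6

⟨V⟩ = ∫ V(x)·|Ψ|² dx / ∫|Ψ|² dx.
On 0 ≤ x ≤ L (j ≠ l): ∫sin²(jπx/L) dx = L/2, ∫sin(jπx/L)·sin(lπx/L) dx = 0; diagonal moments ∫x·sin²(jπx/L) dx = L²/4, ∫x²·sin²(jπx/L) dx = L³·(1/6 − 1/(4j²π²)); cross terms ∫x·sin(jπx/L)·sin(lπx/L) dx = 0 for j + l even and −4jlL²/(π²(j² − l²)²) for j + l odd, ∫x²·sin(jπx/L)·sin(lπx/L) dx = (−1)^(j+l)·4jlL³/(π²(j² − l²)²); higher powers the same way via product-to-sum and parts.
State is unnormalized: ∫|Ψ|² dx = 8.0614, and ∫Ψ*·V(x)·Ψ dx = 109.56, so ⟨V⟩ = 109.56 / 8.0614.
⟨V⟩ = 13.591.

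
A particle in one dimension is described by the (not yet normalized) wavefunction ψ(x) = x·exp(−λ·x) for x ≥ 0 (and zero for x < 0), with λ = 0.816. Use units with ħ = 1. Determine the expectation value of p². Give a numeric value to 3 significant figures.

0.666

p² ψ = −ħ² d²ψ/dx²; ⟨p²⟩ = −ħ² ∫ ψ*·ψ'' dx / ∫|ψ|² dx.
Differentiate x·exp(−λ·x) with the product rule; every integrand then reduces to terms xʲ·e^(−2λx) on [0, ∞), with ∫₀^∞ xʲ·e^(−2λx) dx = j!/(2λ)^(j+1).
State is unnormalized: ∫|ψ|² dx = 0.46012, and ∫ψ*·(−ħ² ψ'') dx = 0.30637, so ⟨p²⟩ = 0.30637 / 0.46012.
⟨p²⟩ = 0.66586.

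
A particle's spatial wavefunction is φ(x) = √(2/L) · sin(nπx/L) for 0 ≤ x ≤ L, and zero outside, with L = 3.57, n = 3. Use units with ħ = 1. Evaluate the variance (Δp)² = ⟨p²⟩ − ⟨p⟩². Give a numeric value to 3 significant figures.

6.97

Compute ⟨p⟩ and ⟨p²⟩ separately; (Δp)² = ⟨p²⟩ − ⟨p⟩².
d/dx sin(nπx/L) = (nπ/L)·cos(nπx/L) and d²/dx² sin(nπx/L) = −(nπ/L)²·sin(nπx/L); on 0 ≤ x ≤ L, ∫sin²(nπx/L) dx = L/2 and ∫sin(nπx/L)·cos(nπx/L) dx = 0.
⟨p⟩ = 0.0000 and ⟨p²⟩ = 6.9696.
(Δp)² = 6.9696 − (0.0000)² = 6.9696.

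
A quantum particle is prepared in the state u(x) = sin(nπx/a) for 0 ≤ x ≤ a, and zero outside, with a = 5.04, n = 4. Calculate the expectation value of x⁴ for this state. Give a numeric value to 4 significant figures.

⟨x⁴⟩ = ∫ x⁴·|u|² dx / ∫|u|² dx (integrals over the domain).
With sin²θ = (1 − cos2θ)/2 on 0 ≤ x ≤ a: ∫sin²(nπx/a) dx = a/2, ∫x·sin²(nπx/a) dx = a²/4, ∫x²·sin²(nπx/a) dx = a³·(1/6 − 1/(4n²π²)); higher powers xᵏ the same way, integrating xᵏ·cos(2nπx/a) by parts.
State is unnormalized: ∫|u|² dx = 2.5200, and ∫u*·x⁴·u dx = 315.00, so ⟨x⁴⟩ = 315.00 / 2.5200.
⟨x⁴⟩ = 125.00.

125.0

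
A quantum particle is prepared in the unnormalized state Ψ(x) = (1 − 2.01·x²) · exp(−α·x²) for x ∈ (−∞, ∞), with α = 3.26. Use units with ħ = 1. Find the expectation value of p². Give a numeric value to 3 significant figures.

p² Ψ = −ħ² d²Ψ/dx²; ⟨p²⟩ = −ħ² ∫ Ψ*·Ψ'' dx / ∫|Ψ|² dx.
Expand each integrand as polynomial × e^(−2αx²) and use ∫x^(2j)·e^(−2αx²) dx = (2j−1)!!/(4α)^j · √(π/(2α)), odd powers → 0; here √(π/(2α)) = 0.69415. Differentiate with the product rule, d/dx e^(−αx²) = −2αx·e^(−αx²).
State is unnormalized: ∫|Ψ|² dx = 0.52963, and ∫Ψ*·(−ħ² Ψ'') dx = 3.3369, so ⟨p²⟩ = 3.3369 / 0.52963.
⟨p²⟩ = 6.3004.

6.30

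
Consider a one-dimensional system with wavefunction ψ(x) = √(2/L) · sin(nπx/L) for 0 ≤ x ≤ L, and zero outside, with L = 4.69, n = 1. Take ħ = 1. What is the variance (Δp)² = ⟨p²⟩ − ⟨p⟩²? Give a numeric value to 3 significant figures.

Compute ⟨p⟩ and ⟨p²⟩ separately; (Δp)² = ⟨p²⟩ − ⟨p⟩².
d/dx sin(nπx/L) = (nπ/L)·cos(nπx/L) and d²/dx² sin(nπx/L) = −(nπ/L)²·sin(nπx/L); on 0 ≤ x ≤ L, ∫sin²(nπx/L) dx = L/2 and ∫sin(nπx/L)·cos(nπx/L) dx = 0.
⟨p⟩ = 0.0000 and ⟨p²⟩ = 0.44870.
(Δp)² = 0.44870 − (0.0000)² = 0.44870.

0.449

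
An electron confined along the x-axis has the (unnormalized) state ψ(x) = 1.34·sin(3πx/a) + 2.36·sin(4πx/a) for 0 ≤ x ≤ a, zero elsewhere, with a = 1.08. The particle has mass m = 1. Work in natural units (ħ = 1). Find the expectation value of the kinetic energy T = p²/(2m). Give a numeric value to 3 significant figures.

T = −(ħ²/2m) d²/dx², so ⟨T⟩ = −(ħ²/2m) ∫ ψ*·ψ'' dx / ∫|ψ|² dx; with m = 1.
d²/dx² sin(jπx/a) = −(jπ/a)²·sin(jπx/a); on 0 ≤ x ≤ a, ∫sin²(jπx/a) dx = a/2 and ∫sin(jπx/a)·sin(lπx/a) dx = 0 for j ≠ l, so only diagonal terms survive in ∫|ψ|² and ∫ψ·ψ″; ∫ψ·ψ′ dx = [ψ²/2] between the walls = 0.
State is unnormalized: ∫|ψ|² dx = 3.9772, and ∫ψ*·(−ħ²/2m · ψ'') dx = 240.51, so ⟨T⟩ = 240.51 / 3.9772.
⟨T⟩ = 60.473.

60.5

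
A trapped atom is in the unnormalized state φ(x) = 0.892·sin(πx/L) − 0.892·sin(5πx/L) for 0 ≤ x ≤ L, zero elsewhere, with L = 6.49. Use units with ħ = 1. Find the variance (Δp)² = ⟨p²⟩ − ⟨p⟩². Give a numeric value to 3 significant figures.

Compute ⟨p⟩ and ⟨p²⟩ separately; (Δp)² = ⟨p²⟩ − ⟨p⟩².
d²/dx² sin(jπx/L) = −(jπ/L)²·sin(jπx/L); on 0 ≤ x ≤ L, ∫sin²(jπx/L) dx = L/2 and ∫sin(jπx/L)·sin(lπx/L) dx = 0 for j ≠ l, so only diagonal terms survive in ∫|φ|² and ∫φ·φ″; ∫φ·φ′ dx = [φ²/2] between the walls = 0.
Normalization: ∫|φ|² dx = 5.1639.
⟨p⟩ = 0.0000 and ⟨p²⟩ = 3.0462.
(Δp)² = 3.0462 − (0.0000)² = 3.0462.

3.05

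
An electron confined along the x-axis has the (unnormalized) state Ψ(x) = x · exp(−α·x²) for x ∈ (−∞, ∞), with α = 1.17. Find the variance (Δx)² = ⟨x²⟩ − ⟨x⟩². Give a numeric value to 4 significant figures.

Compute ⟨x⟩ and ⟨x²⟩ separately, then (Δx)² = ⟨x²⟩ − ⟨x⟩².
Expand each integrand as polynomial × e^(−2αx²) and use ∫x^(2j)·e^(−2αx²) dx = (2j−1)!!/(4α)^j · √(π/(2α)), odd powers → 0; here √(π/(2α)) = 1.1587.
Normalization: ∫|Ψ|² dx = 0.24758.
⟨x⟩ = 0.0000 and ⟨x²⟩ = 0.64103.
(Δx)² = 0.64103 − (0.0000)² = 0.64103.

0.6410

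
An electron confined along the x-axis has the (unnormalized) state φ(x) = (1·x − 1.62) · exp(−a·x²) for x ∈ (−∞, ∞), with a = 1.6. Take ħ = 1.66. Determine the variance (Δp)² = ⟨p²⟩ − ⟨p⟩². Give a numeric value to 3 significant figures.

4.90

Compute ⟨p⟩ and ⟨p²⟩ separately; (Δp)² = ⟨p²⟩ − ⟨p⟩².
Expand each integrand as polynomial × e^(−2ax²) and use ∫x^(2j)·e^(−2ax²) dx = (2j−1)!!/(4a)^j · √(π/(2a)), odd powers → 0; here √(π/(2a)) = 0.99083. Differentiate with the product rule, d/dx e^(−ax²) = −2ax·e^(−ax²).
Normalization: ∫|φ|² dx = 2.7552.
⟨p⟩ = 0.0000 and ⟨p²⟩ = 4.9045.
(Δp)² = 4.9045 − (0.0000)² = 4.9045.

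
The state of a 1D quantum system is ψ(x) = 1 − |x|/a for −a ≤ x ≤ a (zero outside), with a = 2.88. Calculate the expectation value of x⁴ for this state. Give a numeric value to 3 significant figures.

1.97

⟨x⁴⟩ = ∫ x⁴·|ψ|² dx / ∫|ψ|² dx (integrals over the domain).
ψ is even, so ∫ over [−a, a] = 2∫₀ᵃ with ψ = 1 − x/a there: ∫₀ᵃ (1 − x/a)² dx = a/3, ∫₀ᵃ x²(1 − x/a)² dx = a³/30, ∫₀ᵃ x⁴(1 − x/a)² dx = a⁵/105.
State is unnormalized: ∫|ψ|² dx = 1.9200, and ∫ψ*·x⁴·ψ dx = 3.7740, so ⟨x⁴⟩ = 3.7740 / 1.9200.
⟨x⁴⟩ = 1.9656.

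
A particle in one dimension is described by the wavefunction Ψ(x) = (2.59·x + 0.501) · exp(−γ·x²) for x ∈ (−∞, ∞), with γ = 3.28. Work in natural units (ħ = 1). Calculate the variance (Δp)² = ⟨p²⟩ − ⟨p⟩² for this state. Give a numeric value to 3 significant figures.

Compute ⟨p⟩ and ⟨p²⟩ separately; (Δp)² = ⟨p²⟩ − ⟨p⟩².
Expand each integrand as polynomial × e^(−2γx²) and use ∫x^(2j)·e^(−2γx²) dx = (2j−1)!!/(4γ)^j · √(π/(2γ)), odd powers → 0; here √(π/(2γ)) = 0.69203. Differentiate with the product rule, d/dx e^(−γx²) = −2γx·e^(−γx²).
Normalization: ∫|Ψ|² dx = 0.52752.
⟨p⟩ = 0.0000 and ⟨p²⟩ = 7.6800.
(Δp)² = 7.6800 − (0.0000)² = 7.6800.

7.68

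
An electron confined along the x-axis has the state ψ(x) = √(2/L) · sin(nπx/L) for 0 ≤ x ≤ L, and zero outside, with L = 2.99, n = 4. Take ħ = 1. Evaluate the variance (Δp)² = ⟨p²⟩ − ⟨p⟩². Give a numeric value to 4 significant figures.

17.66

Compute ⟨p⟩ and ⟨p²⟩ separately; (Δp)² = ⟨p²⟩ − ⟨p⟩².
d/dx sin(nπx/L) = (nπ/L)·cos(nπx/L) and d²/dx² sin(nπx/L) = −(nπ/L)²·sin(nπx/L); on 0 ≤ x ≤ L, ∫sin²(nπx/L) dx = L/2 and ∫sin(nπx/L)·cos(nπx/L) dx = 0.
⟨p⟩ = 0.0000 and ⟨p²⟩ = 17.664.
(Δp)² = 17.664 − (0.0000)² = 17.664.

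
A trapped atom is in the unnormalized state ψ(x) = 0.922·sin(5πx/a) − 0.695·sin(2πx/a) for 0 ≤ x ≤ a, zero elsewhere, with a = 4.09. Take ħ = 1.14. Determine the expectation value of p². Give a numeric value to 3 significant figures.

p² ψ = −ħ² d²ψ/dx²; ⟨p²⟩ = −ħ² ∫ ψ*·ψ'' dx / ∫|ψ|² dx.
d²/dx² sin(jπx/a) = −(jπ/a)²·sin(jπx/a); on 0 ≤ x ≤ a, ∫sin²(jπx/a) dx = a/2 and ∫sin(jπx/a)·sin(lπx/a) dx = 0 for j ≠ l, so only diagonal terms survive in ∫|ψ|² and ∫ψ·ψ″; ∫ψ·ψ′ dx = [ψ²/2] between the walls = 0.
State is unnormalized: ∫|ψ|² dx = 2.7262, and ∫ψ*·(−ħ² ψ'') dx = 36.354, so ⟨p²⟩ = 36.354 / 2.7262.
⟨p²⟩ = 13.335.

13.3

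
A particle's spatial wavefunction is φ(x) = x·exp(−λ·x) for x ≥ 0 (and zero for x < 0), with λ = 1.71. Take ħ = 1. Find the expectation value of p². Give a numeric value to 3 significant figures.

p² φ = −ħ² d²φ/dx²; ⟨p²⟩ = −ħ² ∫ φ*·φ'' dx / ∫|φ|² dx.
Differentiate x·exp(−λ·x) with the product rule; every integrand then reduces to terms xʲ·e^(−2λx) on [0, ∞), with ∫₀^∞ xʲ·e^(−2λx) dx = j!/(2λ)^(j+1).
State is unnormalized: ∫|φ|² dx = 0.049998, and ∫φ*·(−ħ² φ'') dx = 0.14620, so ⟨p²⟩ = 0.14620 / 0.049998.
⟨p²⟩ = 2.9241.

2.92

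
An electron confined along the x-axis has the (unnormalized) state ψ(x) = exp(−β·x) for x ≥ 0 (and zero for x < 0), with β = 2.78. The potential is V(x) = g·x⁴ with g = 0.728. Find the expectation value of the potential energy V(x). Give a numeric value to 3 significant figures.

0.0183

⟨V⟩ = ∫ V(x)·|ψ|² dx / ∫|ψ|² dx.
Every integrand reduces to terms xʲ·e^(−2βx) on [0, ∞); use ∫₀^∞ xʲ·e^(−2βx) dx = j!/(2β)^(j+1).
State is unnormalized: ∫|ψ|² dx = 0.17986, and ∫ψ*·V(x)·ψ dx = 0.0032883, so ⟨V⟩ = 0.0032883 / 0.17986.
⟨V⟩ = 0.018283.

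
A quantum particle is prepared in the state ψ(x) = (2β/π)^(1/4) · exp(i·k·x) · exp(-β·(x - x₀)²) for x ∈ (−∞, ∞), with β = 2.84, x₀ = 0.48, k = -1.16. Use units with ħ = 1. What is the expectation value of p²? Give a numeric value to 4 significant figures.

p² ψ = −ħ² d²ψ/dx²; ⟨p²⟩ = −ħ² ∫ ψ*·ψ'' dx.
Gaussian moments (u = x − x₀): ∫u^(2j)·e^(−2βu²) du = (2j−1)!!/(4β)^j · √(π/(2β)), odd powers integrate to 0; here √(π/(2β)) = 0.74371. Derivatives: ψ′ = (ik − 2βu)·ψ, ψ″ = ((ik − 2βu)² − 2β)·ψ; the odd-in-u pieces drop out.
⟨p²⟩ = 4.1856.

4.186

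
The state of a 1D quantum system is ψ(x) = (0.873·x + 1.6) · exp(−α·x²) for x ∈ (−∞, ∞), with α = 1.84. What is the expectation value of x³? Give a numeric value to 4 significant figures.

0.05809

⟨x³⟩ = ∫ x³·|ψ|² dx / ∫|ψ|² dx (integrals over the domain).
Expand each integrand as polynomial × e^(−2αx²) and use ∫x^(2j)·e^(−2αx²) dx = (2j−1)!!/(4α)^j · √(π/(2α)), odd powers → 0; here √(π/(2α)) = 0.92396.
State is unnormalized: ∫|ψ|² dx = 2.4610, and ∫ψ*·x³·ψ dx = 0.14295, so ⟨x³⟩ = 0.14295 / 2.4610.
⟨x³⟩ = 0.058086.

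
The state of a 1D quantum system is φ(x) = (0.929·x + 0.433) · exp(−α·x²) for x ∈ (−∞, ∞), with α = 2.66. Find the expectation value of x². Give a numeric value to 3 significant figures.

⟨x²⟩ = ∫ x²·|φ|² dx / ∫|φ|² dx (integrals over the domain).
Expand each integrand as polynomial × e^(−2αx²) and use ∫x^(2j)·e^(−2αx²) dx = (2j−1)!!/(4α)^j · √(π/(2α)), odd powers → 0; here √(π/(2α)) = 0.76846.
State is unnormalized: ∫|φ|² dx = 0.20641, and ∫φ*·x²·φ dx = 0.031116, so ⟨x²⟩ = 0.031116 / 0.20641.
⟨x²⟩ = 0.15075.

0.151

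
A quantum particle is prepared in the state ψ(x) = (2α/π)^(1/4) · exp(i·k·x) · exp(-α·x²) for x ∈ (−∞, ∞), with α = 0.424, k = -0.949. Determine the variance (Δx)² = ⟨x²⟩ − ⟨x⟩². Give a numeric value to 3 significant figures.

0.590

Compute ⟨x⟩ and ⟨x²⟩ separately, then (Δx)² = ⟨x²⟩ − ⟨x⟩².
Gaussian moments: ∫x^(2j)·e^(−2αx²) dx = (2j−1)!!/(4α)^j · √(π/(2α)), odd powers integrate to 0; here √(π/(2α)) = 1.9248.
⟨x⟩ = 0.0000 and ⟨x²⟩ = 0.58962.
(Δx)² = 0.58962 − (0.0000)² = 0.58962.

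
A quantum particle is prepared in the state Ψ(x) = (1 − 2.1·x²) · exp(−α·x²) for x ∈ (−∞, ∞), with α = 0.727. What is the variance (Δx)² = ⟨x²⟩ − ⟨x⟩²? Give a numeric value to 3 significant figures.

Compute ⟨x⟩ and ⟨x²⟩ separately, then (Δx)² = ⟨x²⟩ − ⟨x⟩².
Expand each integrand as polynomial × e^(−2αx²) and use ∫x^(2j)·e^(−2αx²) dx = (2j−1)!!/(4α)^j · √(π/(2α)), odd powers → 0; here √(π/(2α)) = 1.4699.
Normalization: ∫|Ψ|² dx = 1.6466.
⟨x⟩ = 0.0000 and ⟨x²⟩ = 1.3782.
(Δx)² = 1.3782 − (0.0000)² = 1.3782.

1.38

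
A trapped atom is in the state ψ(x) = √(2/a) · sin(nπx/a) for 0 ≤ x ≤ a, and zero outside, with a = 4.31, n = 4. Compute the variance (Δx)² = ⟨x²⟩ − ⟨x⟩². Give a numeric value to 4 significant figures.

Compute ⟨x⟩ and ⟨x²⟩ separately, then (Δx)² = ⟨x²⟩ − ⟨x⟩².
With sin²θ = (1 − cos2θ)/2 on 0 ≤ x ≤ a: ∫sin²(nπx/a) dx = a/2, ∫x·sin²(nπx/a) dx = a²/4, ∫x²·sin²(nπx/a) dx = a³·(1/6 − 1/(4n²π²)); higher powers xᵏ the same way, integrating xᵏ·cos(2nπx/a) by parts.
⟨x⟩ = 2.1550 and ⟨x²⟩ = 6.1332.
(Δx)² = 6.1332 − (2.1550)² = 1.4892.

1.489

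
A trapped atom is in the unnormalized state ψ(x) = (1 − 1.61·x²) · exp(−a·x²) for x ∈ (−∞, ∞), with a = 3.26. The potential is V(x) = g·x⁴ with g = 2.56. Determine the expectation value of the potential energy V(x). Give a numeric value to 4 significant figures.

⟨V⟩ = ∫ V(x)·|ψ|² dx / ∫|ψ|² dx.
Expand each integrand as polynomial × e^(−2ax²) and use ∫x^(2j)·e^(−2ax²) dx = (2j−1)!!/(4a)^j · √(π/(2a)), odd powers → 0; here √(π/(2a)) = 0.69415.
State is unnormalized: ∫|ψ|² dx = 0.55448, and ∫ψ*·V(x)·ψ dx = 0.0093701, so ⟨V⟩ = 0.0093701 / 0.55448.
⟨V⟩ = 0.016899.

0.01690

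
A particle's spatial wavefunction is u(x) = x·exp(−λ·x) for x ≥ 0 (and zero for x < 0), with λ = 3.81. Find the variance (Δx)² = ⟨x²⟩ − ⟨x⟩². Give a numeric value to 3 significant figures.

Compute ⟨x⟩ and ⟨x²⟩ separately, then (Δx)² = ⟨x²⟩ − ⟨x⟩².
Every integrand reduces to terms xʲ·e^(−2λx) on [0, ∞); use ∫₀^∞ xʲ·e^(−2λx) dx = j!/(2λ)^(j+1).
Normalization: ∫|u|² dx = 0.0045203.
⟨x⟩ = 0.39370 and ⟨x²⟩ = 0.20667.
(Δx)² = 0.20667 − (0.39370)² = 0.051667.

0.0517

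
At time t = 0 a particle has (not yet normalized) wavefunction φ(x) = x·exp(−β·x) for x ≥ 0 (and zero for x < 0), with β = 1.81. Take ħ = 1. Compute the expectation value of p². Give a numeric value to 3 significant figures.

3.28

p² φ = −ħ² d²φ/dx²; ⟨p²⟩ = −ħ² ∫ φ*·φ'' dx / ∫|φ|² dx.
Differentiate x·exp(−β·x) with the product rule; every integrand then reduces to terms xʲ·e^(−2βx) on [0, ∞), with ∫₀^∞ xʲ·e^(−2βx) dx = j!/(2β)^(j+1).
State is unnormalized: ∫|φ|² dx = 0.042160, and ∫φ*·(−ħ² φ'') dx = 0.13812, so ⟨p²⟩ = 0.13812 / 0.042160.
⟨p²⟩ = 3.2761.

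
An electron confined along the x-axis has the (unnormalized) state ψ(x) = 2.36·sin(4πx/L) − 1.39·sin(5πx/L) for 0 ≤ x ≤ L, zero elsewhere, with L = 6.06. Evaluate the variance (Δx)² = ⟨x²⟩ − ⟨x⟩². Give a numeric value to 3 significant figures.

Compute ⟨x⟩ and ⟨x²⟩ separately, then (Δx)² = ⟨x²⟩ − ⟨x⟩².
On 0 ≤ x ≤ L (j ≠ l): ∫sin²(jπx/L) dx = L/2, ∫sin(jπx/L)·sin(lπx/L) dx = 0; diagonal moments ∫x·sin²(jπx/L) dx = L²/4, ∫x²·sin²(jπx/L) dx = L³·(1/6 − 1/(4j²π²)); cross terms ∫x·sin(jπx/L)·sin(lπx/L) dx = 0 for j + l even and −4jlL²/(π²(j² − l²)²) for j + l odd, ∫x²·sin(jπx/L)·sin(lπx/L) dx = (−1)^(j+l)·4jlL³/(π²(j² − l²)²); higher powers the same way via product-to-sum and parts.
Normalization: ∫|ψ|² dx = 22.730.
⟨x⟩ = 4.0907 and ⟨x²⟩ = 18.564.
(Δx)² = 18.564 − (4.0907)² = 1.8297.

1.83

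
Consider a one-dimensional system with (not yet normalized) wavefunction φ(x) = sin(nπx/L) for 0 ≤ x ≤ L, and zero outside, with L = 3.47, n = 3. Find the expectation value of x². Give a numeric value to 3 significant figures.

3.95

⟨x²⟩ = ∫ x²·|φ|² dx / ∫|φ|² dx (integrals over the domain).
With sin²θ = (1 − cos2θ)/2 on 0 ≤ x ≤ L: ∫sin²(nπx/L) dx = L/2, ∫x·sin²(nπx/L) dx = L²/4, ∫x²·sin²(nπx/L) dx = L³·(1/6 − 1/(4n²π²)); higher powers xᵏ the same way, integrating xᵏ·cos(2nπx/L) by parts.
State is unnormalized: ∫|φ|² dx = 1.7350, and ∫φ*·x²·φ dx = 6.8461, so ⟨x²⟩ = 6.8461 / 1.7350.
⟨x²⟩ = 3.9459.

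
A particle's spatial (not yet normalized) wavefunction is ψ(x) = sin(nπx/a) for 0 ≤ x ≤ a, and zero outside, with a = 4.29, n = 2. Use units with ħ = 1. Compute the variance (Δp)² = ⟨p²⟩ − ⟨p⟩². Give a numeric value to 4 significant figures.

2.145

Compute ⟨p⟩ and ⟨p²⟩ separately; (Δp)² = ⟨p²⟩ − ⟨p⟩².
d/dx sin(nπx/a) = (nπ/a)·cos(nπx/a) and d²/dx² sin(nπx/a) = −(nπ/a)²·sin(nπx/a); on 0 ≤ x ≤ a, ∫sin²(nπx/a) dx = a/2 and ∫sin(nπx/a)·cos(nπx/a) dx = 0.
Normalization: ∫|ψ|² dx = 2.1450.
⟨p⟩ = 0.0000 and ⟨p²⟩ = 2.1451.
(Δp)² = 2.1451 − (0.0000)² = 2.1451.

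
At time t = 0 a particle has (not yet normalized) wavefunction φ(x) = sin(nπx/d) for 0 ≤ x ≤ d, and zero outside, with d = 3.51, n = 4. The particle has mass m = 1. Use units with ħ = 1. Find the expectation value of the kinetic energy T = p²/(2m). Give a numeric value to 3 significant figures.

6.41

T = −(ħ²/2m) d²/dx², so ⟨T⟩ = −(ħ²/2m) ∫ φ*·φ'' dx / ∫|φ|² dx; with m = 1.
d/dx sin(nπx/d) = (nπ/d)·cos(nπx/d) and d²/dx² sin(nπx/d) = −(nπ/d)²·sin(nπx/d); on 0 ≤ x ≤ d, ∫sin²(nπx/d) dx = d/2 and ∫sin(nπx/d)·cos(nπx/d) dx = 0.
State is unnormalized: ∫|φ|² dx = 1.7550, and ∫φ*·(−ħ²/2m · φ'') dx = 11.247, so ⟨T⟩ = 11.247 / 1.7550.
⟨T⟩ = 6.4088.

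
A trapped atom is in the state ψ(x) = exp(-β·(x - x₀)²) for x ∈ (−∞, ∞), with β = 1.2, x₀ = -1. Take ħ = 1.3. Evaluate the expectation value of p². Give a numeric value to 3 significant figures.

2.03

p² ψ = −ħ² d²ψ/dx²; ⟨p²⟩ = −ħ² ∫ ψ*·ψ'' dx / ∫|ψ|² dx.
Gaussian moments (u = x − x₀): ∫u^(2j)·e^(−2βu²) du = (2j−1)!!/(4β)^j · √(π/(2β)), odd powers integrate to 0; here √(π/(2β)) = 1.1441. Derivatives: d/dx e^(−βu²) = −2βu·e^(−βu²), d²/dx² e^(−βu²) = (4β²u² − 2β)·e^(−βu²).
State is unnormalized: ∫|ψ|² dx = 1.1441, and ∫ψ*·(−ħ² ψ'') dx = 2.3203, so ⟨p²⟩ = 2.3203 / 1.1441.
⟨p²⟩ = 2.0280.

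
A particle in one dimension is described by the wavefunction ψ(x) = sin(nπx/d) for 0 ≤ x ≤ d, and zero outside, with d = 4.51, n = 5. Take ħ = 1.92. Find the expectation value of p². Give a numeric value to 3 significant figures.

p² ψ = −ħ² d²ψ/dx²; ⟨p²⟩ = −ħ² ∫ ψ*·ψ'' dx / ∫|ψ|² dx.
d/dx sin(nπx/d) = (nπ/d)·cos(nπx/d) and d²/dx² sin(nπx/d) = −(nπ/d)²·sin(nπx/d); on 0 ≤ x ≤ d, ∫sin²(nπx/d) dx = d/2 and ∫sin(nπx/d)·cos(nπx/d) dx = 0.
State is unnormalized: ∫|ψ|² dx = 2.2550, and ∫ψ*·(−ħ² ψ'') dx = 100.84, so ⟨p²⟩ = 100.84 / 2.2550.
⟨p²⟩ = 44.719.

44.7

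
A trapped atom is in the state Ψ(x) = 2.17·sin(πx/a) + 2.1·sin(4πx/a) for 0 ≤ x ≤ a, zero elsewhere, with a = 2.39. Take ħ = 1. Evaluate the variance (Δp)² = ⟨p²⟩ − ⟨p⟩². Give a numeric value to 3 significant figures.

14.3

Compute ⟨p⟩ and ⟨p²⟩ separately; (Δp)² = ⟨p²⟩ − ⟨p⟩².
d²/dx² sin(jπx/a) = −(jπ/a)²·sin(jπx/a); on 0 ≤ x ≤ a, ∫sin²(jπx/a) dx = a/2 and ∫sin(jπx/a)·sin(lπx/a) dx = 0 for j ≠ l, so only diagonal terms survive in ∫|Ψ|² and ∫Ψ·Ψ″; ∫Ψ·Ψ′ dx = [Ψ²/2] between the walls = 0.
Normalization: ∫|Ψ|² dx = 10.897.
⟨p⟩ = 0.0000 and ⟨p²⟩ = 14.262.
(Δp)² = 14.262 − (0.0000)² = 14.262.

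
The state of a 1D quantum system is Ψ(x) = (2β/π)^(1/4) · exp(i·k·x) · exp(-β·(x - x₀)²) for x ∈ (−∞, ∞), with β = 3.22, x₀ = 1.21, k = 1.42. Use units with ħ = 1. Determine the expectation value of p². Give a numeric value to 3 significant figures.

5.24

p² Ψ = −ħ² d²Ψ/dx²; ⟨p²⟩ = −ħ² ∫ Ψ*·Ψ'' dx.
Gaussian moments (u = x − x₀): ∫u^(2j)·e^(−2βu²) du = (2j−1)!!/(4β)^j · √(π/(2β)), odd powers integrate to 0; here √(π/(2β)) = 0.69844. Derivatives: Ψ′ = (ik − 2βu)·Ψ, Ψ″ = ((ik − 2βu)² − 2β)·Ψ; the odd-in-u pieces drop out.
⟨p²⟩ = 5.2364.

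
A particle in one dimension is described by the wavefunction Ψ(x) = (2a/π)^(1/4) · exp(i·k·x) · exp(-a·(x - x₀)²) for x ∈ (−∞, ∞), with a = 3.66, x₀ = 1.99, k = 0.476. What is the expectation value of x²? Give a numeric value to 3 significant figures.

⟨x²⟩ = ∫ x²·|Ψ|² dx (integrals over the domain).
Gaussian moments (u = x − x₀): ∫u^(2j)·e^(−2au²) du = (2j−1)!!/(4a)^j · √(π/(2a)), odd powers integrate to 0; here √(π/(2a)) = 0.65512.
⟨x²⟩ = 4.0284.

4.03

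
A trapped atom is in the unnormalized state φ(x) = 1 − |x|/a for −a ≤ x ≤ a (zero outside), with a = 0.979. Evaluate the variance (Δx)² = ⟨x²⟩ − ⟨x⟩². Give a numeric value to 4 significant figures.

Compute ⟨x⟩ and ⟨x²⟩ separately, then (Δx)² = ⟨x²⟩ − ⟨x⟩².
φ is even, so ∫ over [−a, a] = 2∫₀ᵃ with φ = 1 − x/a there: ∫₀ᵃ (1 − x/a)² dx = a/3, ∫₀ᵃ x²(1 − x/a)² dx = a³/30, ∫₀ᵃ x⁴(1 − x/a)² dx = a⁵/105.
Normalization: ∫|φ|² dx = 0.65267.
⟨x⟩ = 0.0000 and ⟨x²⟩ = 0.095844.
(Δx)² = 0.095844 − (0.0000)² = 0.095844.

0.09584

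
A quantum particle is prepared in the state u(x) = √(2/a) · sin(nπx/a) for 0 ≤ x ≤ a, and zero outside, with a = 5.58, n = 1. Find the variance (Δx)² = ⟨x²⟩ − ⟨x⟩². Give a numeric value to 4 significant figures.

1.017

Compute ⟨x⟩ and ⟨x²⟩ separately, then (Δx)² = ⟨x²⟩ − ⟨x⟩².
With sin²θ = (1 − cos2θ)/2 on 0 ≤ x ≤ a: ∫sin²(nπx/a) dx = a/2, ∫x·sin²(nπx/a) dx = a²/4, ∫x²·sin²(nπx/a) dx = a³·(1/6 − 1/(4n²π²)); higher powers xᵏ the same way, integrating xᵏ·cos(2nπx/a) by parts.
⟨x⟩ = 2.7900 and ⟨x²⟩ = 8.8014.
(Δx)² = 8.8014 − (2.7900)² = 1.0173.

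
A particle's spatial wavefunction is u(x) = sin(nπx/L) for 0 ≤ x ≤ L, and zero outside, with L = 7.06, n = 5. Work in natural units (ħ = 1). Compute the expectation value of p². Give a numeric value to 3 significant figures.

p² u = −ħ² d²u/dx²; ⟨p²⟩ = −ħ² ∫ u*·u'' dx / ∫|u|² dx.
d/dx sin(nπx/L) = (nπ/L)·cos(nπx/L) and d²/dx² sin(nπx/L) = −(nπ/L)²·sin(nπx/L); on 0 ≤ x ≤ L, ∫sin²(nπx/L) dx = L/2 and ∫sin(nπx/L)·cos(nπx/L) dx = 0.
State is unnormalized: ∫|u|² dx = 3.5300, and ∫u*·(−ħ² u'') dx = 17.475, so ⟨p²⟩ = 17.475 / 3.5300.
⟨p²⟩ = 4.9503.

4.95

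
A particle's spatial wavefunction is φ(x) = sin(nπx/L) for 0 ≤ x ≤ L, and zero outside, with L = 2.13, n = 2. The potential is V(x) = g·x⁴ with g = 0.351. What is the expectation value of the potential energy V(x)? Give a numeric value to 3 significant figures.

1.27

⟨V⟩ = ∫ V(x)·|φ|² dx / ∫|φ|² dx.
With sin²θ = (1 − cos2θ)/2 on 0 ≤ x ≤ L: ∫sin²(nπx/L) dx = L/2, ∫x·sin²(nπx/L) dx = L²/4, ∫x²·sin²(nπx/L) dx = L³·(1/6 − 1/(4n²π²)); higher powers xᵏ the same way, integrating xᵏ·cos(2nπx/L) by parts.
State is unnormalized: ∫|φ|² dx = 1.0650, and ∫φ*·V(x)·φ dx = 1.3514, so ⟨V⟩ = 1.3514 / 1.0650.
⟨V⟩ = 1.2689.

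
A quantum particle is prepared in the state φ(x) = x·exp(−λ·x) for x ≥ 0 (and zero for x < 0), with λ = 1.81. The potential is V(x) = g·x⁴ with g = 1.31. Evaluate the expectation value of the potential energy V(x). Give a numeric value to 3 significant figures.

⟨V⟩ = ∫ V(x)·|φ|² dx / ∫|φ|² dx.
Every integrand reduces to terms xʲ·e^(−2λx) on [0, ∞); use ∫₀^∞ xʲ·e^(−2λx) dx = j!/(2λ)^(j+1).
State is unnormalized: ∫|φ|² dx = 0.042160, and ∫φ*·V(x)·φ dx = 0.11578, so ⟨V⟩ = 0.11578 / 0.042160.
⟨V⟩ = 2.7462.

2.75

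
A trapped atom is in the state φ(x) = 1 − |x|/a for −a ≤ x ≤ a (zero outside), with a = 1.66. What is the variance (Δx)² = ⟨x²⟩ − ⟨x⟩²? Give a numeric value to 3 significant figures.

0.276

Compute ⟨x⟩ and ⟨x²⟩ separately, then (Δx)² = ⟨x²⟩ − ⟨x⟩².
φ is even, so ∫ over [−a, a] = 2∫₀ᵃ with φ = 1 − x/a there: ∫₀ᵃ (1 − x/a)² dx = a/3, ∫₀ᵃ x²(1 − x/a)² dx = a³/30, ∫₀ᵃ x⁴(1 − x/a)² dx = a⁵/105.
Normalization: ∫|φ|² dx = 1.1067.
⟨x⟩ = 0.0000 and ⟨x²⟩ = 0.27556.
(Δx)² = 0.27556 − (0.0000)² = 0.27556.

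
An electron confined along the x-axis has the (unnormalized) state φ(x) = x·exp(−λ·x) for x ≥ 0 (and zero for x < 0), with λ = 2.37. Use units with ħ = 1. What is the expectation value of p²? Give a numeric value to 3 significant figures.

5.62

p² φ = −ħ² d²φ/dx²; ⟨p²⟩ = −ħ² ∫ φ*·φ'' dx / ∫|φ|² dx.
Differentiate x·exp(−λ·x) with the product rule; every integrand then reduces to terms xʲ·e^(−2λx) on [0, ∞), with ∫₀^∞ xʲ·e^(−2λx) dx = j!/(2λ)^(j+1).
State is unnormalized: ∫|φ|² dx = 0.018780, and ∫φ*·(−ħ² φ'') dx = 0.10549, so ⟨p²⟩ = 0.10549 / 0.018780.
⟨p²⟩ = 5.6169.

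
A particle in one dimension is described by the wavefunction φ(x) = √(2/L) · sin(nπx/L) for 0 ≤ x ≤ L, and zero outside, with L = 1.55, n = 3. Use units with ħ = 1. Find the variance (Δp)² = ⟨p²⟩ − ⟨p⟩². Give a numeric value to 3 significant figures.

37.0

Compute ⟨p⟩ and ⟨p²⟩ separately; (Δp)² = ⟨p²⟩ − ⟨p⟩².
d/dx sin(nπx/L) = (nπ/L)·cos(nπx/L) and d²/dx² sin(nπx/L) = −(nπ/L)²·sin(nπx/L); on 0 ≤ x ≤ L, ∫sin²(nπx/L) dx = L/2 and ∫sin(nπx/L)·cos(nπx/L) dx = 0.
⟨p⟩ = 0.0000 and ⟨p²⟩ = 36.973.
(Δp)² = 36.973 − (0.0000)² = 36.973.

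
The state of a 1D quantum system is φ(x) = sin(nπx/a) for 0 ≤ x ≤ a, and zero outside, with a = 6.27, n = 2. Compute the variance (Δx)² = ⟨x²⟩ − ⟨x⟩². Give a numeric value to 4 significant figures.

Compute ⟨x⟩ and ⟨x²⟩ separately, then (Δx)² = ⟨x²⟩ − ⟨x⟩².
With sin²θ = (1 − cos2θ)/2 on 0 ≤ x ≤ a: ∫sin²(nπx/a) dx = a/2, ∫x·sin²(nπx/a) dx = a²/4, ∫x²·sin²(nπx/a) dx = a³·(1/6 − 1/(4n²π²)); higher powers xᵏ the same way, integrating xᵏ·cos(2nπx/a) by parts.
Normalization: ∫|φ|² dx = 3.1350.
⟨x⟩ = 3.1350 and ⟨x²⟩ = 12.606.
(Δx)² = 12.606 − (3.1350)² = 2.7782.

2.778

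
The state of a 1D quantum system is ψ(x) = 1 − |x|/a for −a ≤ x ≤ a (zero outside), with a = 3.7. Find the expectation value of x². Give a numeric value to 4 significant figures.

1.369

⟨x²⟩ = ∫ x²·|ψ|² dx / ∫|ψ|² dx (integrals over the domain).
ψ is even, so ∫ over [−a, a] = 2∫₀ᵃ with ψ = 1 − x/a there: ∫₀ᵃ (1 − x/a)² dx = a/3, ∫₀ᵃ x²(1 − x/a)² dx = a³/30, ∫₀ᵃ x⁴(1 − x/a)² dx = a⁵/105.
State is unnormalized: ∫|ψ|² dx = 2.4667, and ∫ψ*·x²·ψ dx = 3.3769, so ⟨x²⟩ = 3.3769 / 2.4667.
⟨x²⟩ = 1.3690.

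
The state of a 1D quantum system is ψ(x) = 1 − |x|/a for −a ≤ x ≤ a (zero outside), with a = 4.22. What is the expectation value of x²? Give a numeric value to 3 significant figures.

1.78

⟨x²⟩ = ∫ x²·|ψ|² dx / ∫|ψ|² dx (integrals over the domain).
ψ is even, so ∫ over [−a, a] = 2∫₀ᵃ with ψ = 1 − x/a there: ∫₀ᵃ (1 − x/a)² dx = a/3, ∫₀ᵃ x²(1 − x/a)² dx = a³/30, ∫₀ᵃ x⁴(1 − x/a)² dx = a⁵/105.
State is unnormalized: ∫|ψ|² dx = 2.8133, and ∫ψ*·x²·ψ dx = 5.0101, so ⟨x²⟩ = 5.0101 / 2.8133.
⟨x²⟩ = 1.7808.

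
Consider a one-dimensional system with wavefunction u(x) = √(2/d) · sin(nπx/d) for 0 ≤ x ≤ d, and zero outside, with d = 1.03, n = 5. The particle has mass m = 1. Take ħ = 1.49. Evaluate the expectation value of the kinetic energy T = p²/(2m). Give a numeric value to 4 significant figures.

T = −(ħ²/2m) d²/dx², so ⟨T⟩ = −(ħ²/2m) ∫ u*·u'' dx; with m = 1.
d/dx sin(nπx/d) = (nπ/d)·cos(nπx/d) and d²/dx² sin(nπx/d) = −(nπ/d)²·sin(nπx/d); on 0 ≤ x ≤ d, ∫sin²(nπx/d) dx = d/2 and ∫sin(nπx/d)·cos(nπx/d) dx = 0.
⟨T⟩ = 258.17.

258.2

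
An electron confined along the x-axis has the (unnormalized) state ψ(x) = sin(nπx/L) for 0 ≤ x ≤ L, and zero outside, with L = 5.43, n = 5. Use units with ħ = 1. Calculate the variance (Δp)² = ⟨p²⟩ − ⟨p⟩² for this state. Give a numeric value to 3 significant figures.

Compute ⟨p⟩ and ⟨p²⟩ separately; (Δp)² = ⟨p²⟩ − ⟨p⟩².
d/dx sin(nπx/L) = (nπ/L)·cos(nπx/L) and d²/dx² sin(nπx/L) = −(nπ/L)²·sin(nπx/L); on 0 ≤ x ≤ L, ∫sin²(nπx/L) dx = L/2 and ∫sin(nπx/L)·cos(nπx/L) dx = 0.
Normalization: ∫|ψ|² dx = 2.7150.
⟨p⟩ = 0.0000 and ⟨p²⟩ = 8.3684.
(Δp)² = 8.3684 − (0.0000)² = 8.3684.

8.37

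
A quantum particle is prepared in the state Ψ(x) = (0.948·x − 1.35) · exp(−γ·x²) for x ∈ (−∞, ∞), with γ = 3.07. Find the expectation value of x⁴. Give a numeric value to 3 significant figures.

0.0230

⟨x⁴⟩ = ∫ x⁴·|Ψ|² dx / ∫|Ψ|² dx (integrals over the domain).
Expand each integrand as polynomial × e^(−2γx²) and use ∫x^(2j)·e^(−2γx²) dx = (2j−1)!!/(4γ)^j · √(π/(2γ)), odd powers → 0; here √(π/(2γ)) = 0.71530.
State is unnormalized: ∫|Ψ|² dx = 1.3560, and ∫Ψ*·x⁴·Ψ dx = 0.031142, so ⟨x⁴⟩ = 0.031142 / 1.3560.
⟨x⁴⟩ = 0.022966.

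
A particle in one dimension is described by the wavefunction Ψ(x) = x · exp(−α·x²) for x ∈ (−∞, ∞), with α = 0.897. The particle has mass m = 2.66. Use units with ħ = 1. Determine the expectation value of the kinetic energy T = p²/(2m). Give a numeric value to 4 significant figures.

0.5058

T = −(ħ²/2m) d²/dx², so ⟨T⟩ = −(ħ²/2m) ∫ Ψ*·Ψ'' dx / ∫|Ψ|² dx; with m = 2.66.
Expand each integrand as polynomial × e^(−2αx²) and use ∫x^(2j)·e^(−2αx²) dx = (2j−1)!!/(4α)^j · √(π/(2α)), odd powers → 0; here √(π/(2α)) = 1.3233. Differentiate with the product rule, d/dx e^(−αx²) = −2αx·e^(−αx²).
State is unnormalized: ∫|Ψ|² dx = 0.36882, and ∫Ψ*·(−ħ²/2m · Ψ'') dx = 0.18656, so ⟨T⟩ = 0.18656 / 0.36882.
⟨T⟩ = 0.50583.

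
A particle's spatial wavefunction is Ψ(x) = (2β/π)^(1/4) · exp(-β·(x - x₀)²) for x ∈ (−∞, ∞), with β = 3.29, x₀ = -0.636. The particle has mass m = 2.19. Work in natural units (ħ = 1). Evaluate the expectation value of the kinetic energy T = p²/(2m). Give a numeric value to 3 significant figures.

T = −(ħ²/2m) d²/dx², so ⟨T⟩ = −(ħ²/2m) ∫ Ψ*·Ψ'' dx; with m = 2.19.
Gaussian moments (u = x − x₀): ∫u^(2j)·e^(−2βu²) du = (2j−1)!!/(4β)^j · √(π/(2β)), odd powers integrate to 0; here √(π/(2β)) = 0.69097. Derivatives: d/dx e^(−βu²) = −2βu·e^(−βu²), d²/dx² e^(−βu²) = (4β²u² − 2β)·e^(−βu²).
⟨T⟩ = 0.75114.

0.751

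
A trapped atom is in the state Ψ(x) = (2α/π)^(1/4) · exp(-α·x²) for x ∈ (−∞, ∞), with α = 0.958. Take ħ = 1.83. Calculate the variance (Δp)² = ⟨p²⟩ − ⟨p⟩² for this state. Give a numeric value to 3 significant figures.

3.21

Compute ⟨p⟩ and ⟨p²⟩ separately; (Δp)² = ⟨p²⟩ − ⟨p⟩².
Gaussian moments: ∫x^(2j)·e^(−2αx²) dx = (2j−1)!!/(4α)^j · √(π/(2α)), odd powers integrate to 0; here √(π/(2α)) = 1.2805. Derivatives: d/dx e^(−αx²) = −2αx·e^(−αx²), d²/dx² e^(−αx²) = (4α²x² − 2α)·e^(−αx²).
⟨p⟩ = 0.0000 and ⟨p²⟩ = 3.2082.
(Δp)² = 3.2082 − (0.0000)² = 3.2082.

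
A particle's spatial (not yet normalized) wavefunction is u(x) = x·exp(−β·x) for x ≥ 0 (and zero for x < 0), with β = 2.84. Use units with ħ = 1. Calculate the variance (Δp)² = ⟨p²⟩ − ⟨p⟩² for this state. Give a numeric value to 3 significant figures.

Compute ⟨p⟩ and ⟨p²⟩ separately; (Δp)² = ⟨p²⟩ − ⟨p⟩².
Differentiate x·exp(−β·x) with the product rule; every integrand then reduces to terms xʲ·e^(−2βx) on [0, ∞), with ∫₀^∞ xʲ·e^(−2βx) dx = j!/(2β)^(j+1).
Normalization: ∫|u|² dx = 0.010914.
⟨p⟩ = 0.0000 and ⟨p²⟩ = 8.0656.
(Δp)² = 8.0656 − (0.0000)² = 8.0656.

8.07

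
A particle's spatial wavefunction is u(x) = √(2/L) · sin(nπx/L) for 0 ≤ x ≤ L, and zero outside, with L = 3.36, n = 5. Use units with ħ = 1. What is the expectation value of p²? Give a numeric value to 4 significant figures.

p² u = −ħ² d²u/dx²; ⟨p²⟩ = −ħ² ∫ u*·u'' dx.
d/dx sin(nπx/L) = (nπ/L)·cos(nπx/L) and d²/dx² sin(nπx/L) = −(nπ/L)²·sin(nπx/L); on 0 ≤ x ≤ L, ∫sin²(nπx/L) dx = L/2 and ∫sin(nπx/L)·cos(nπx/L) dx = 0.
⟨p²⟩ = 21.856.

21.86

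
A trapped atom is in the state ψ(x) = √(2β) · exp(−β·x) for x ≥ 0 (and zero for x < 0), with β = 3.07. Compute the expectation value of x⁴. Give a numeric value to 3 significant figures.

0.0169

⟨x⁴⟩ = ∫ x⁴·|ψ|² dx (integrals over the domain).
Every integrand reduces to terms xʲ·e^(−2βx) on [0, ∞); use ∫₀^∞ xʲ·e^(−2βx) dx = j!/(2β)^(j+1).
⟨x⁴⟩ = 0.016886.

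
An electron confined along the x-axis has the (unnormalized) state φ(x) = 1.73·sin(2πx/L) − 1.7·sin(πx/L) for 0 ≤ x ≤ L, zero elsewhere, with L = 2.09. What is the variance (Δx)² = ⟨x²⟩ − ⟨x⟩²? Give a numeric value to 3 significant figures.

Compute ⟨x⟩ and ⟨x²⟩ separately, then (Δx)² = ⟨x²⟩ − ⟨x⟩².
On 0 ≤ x ≤ L (j ≠ l): ∫sin²(jπx/L) dx = L/2, ∫sin(jπx/L)·sin(lπx/L) dx = 0; diagonal moments ∫x·sin²(jπx/L) dx = L²/4, ∫x²·sin²(jπx/L) dx = L³·(1/6 − 1/(4j²π²)); cross terms ∫x·sin(jπx/L)·sin(lπx/L) dx = 0 for j + l even and −4jlL²/(π²(j² − l²)²) for j + l odd, ∫x²·sin(jπx/L)·sin(lπx/L) dx = (−1)^(j+l)·4jlL³/(π²(j² − l²)²); higher powers the same way via product-to-sum and parts.
Normalization: ∫|φ|² dx = 6.1476.
⟨x⟩ = 1.4214 and ⟨x²⟩ = 2.1059.
(Δx)² = 2.1059 − (1.4214)² = 0.085471.

0.0855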